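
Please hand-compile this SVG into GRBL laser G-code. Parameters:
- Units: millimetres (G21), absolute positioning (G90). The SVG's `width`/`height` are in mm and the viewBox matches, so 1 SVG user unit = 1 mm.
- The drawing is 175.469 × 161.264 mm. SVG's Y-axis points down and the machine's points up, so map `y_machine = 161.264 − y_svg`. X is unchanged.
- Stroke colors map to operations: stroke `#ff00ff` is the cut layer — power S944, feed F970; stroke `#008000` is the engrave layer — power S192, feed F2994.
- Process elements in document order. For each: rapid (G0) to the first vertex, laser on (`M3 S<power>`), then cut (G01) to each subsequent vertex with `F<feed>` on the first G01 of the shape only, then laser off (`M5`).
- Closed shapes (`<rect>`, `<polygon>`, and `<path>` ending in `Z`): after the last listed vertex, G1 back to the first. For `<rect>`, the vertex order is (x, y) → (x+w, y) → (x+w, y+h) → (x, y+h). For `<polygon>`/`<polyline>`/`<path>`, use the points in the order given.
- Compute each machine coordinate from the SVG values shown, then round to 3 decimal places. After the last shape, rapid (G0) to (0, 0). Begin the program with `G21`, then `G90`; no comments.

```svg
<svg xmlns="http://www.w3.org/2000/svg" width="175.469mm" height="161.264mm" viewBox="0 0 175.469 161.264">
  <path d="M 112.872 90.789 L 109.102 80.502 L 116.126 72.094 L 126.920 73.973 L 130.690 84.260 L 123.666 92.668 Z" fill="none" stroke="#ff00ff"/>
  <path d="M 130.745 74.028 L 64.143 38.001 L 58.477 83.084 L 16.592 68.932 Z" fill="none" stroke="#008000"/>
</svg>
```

G21
G90
G0 X112.872 Y70.475
M3 S944
G01 X109.102 Y80.762 F970
G01 X116.126 Y89.170
G01 X126.920 Y87.291
G01 X130.690 Y77.004
G01 X123.666 Y68.596
G01 X112.872 Y70.475
M5
G0 X130.745 Y87.236
M3 S192
G01 X64.143 Y123.263 F2994
G01 X58.477 Y78.180
G01 X16.592 Y92.332
G01 X130.745 Y87.236
M5
G0 X0.000 Y0.000

Since the viewBox matches the mm dimensions, user units are millimetres directly. The only transform is the Y-flip y_m = 161.264 − y_svg.

Shape 1 is a regular polygon drawn with `<path>`. Its stroke #ff00ff means cut at S944, F970. After flipping Y the toolpath is (112.872,70.475) → (109.102,80.762) → (116.126,89.170) → (126.920,87.291) → (130.690,77.004) → (123.666,68.596) → (112.872,70.475), returning to the start.

Shape 2 is a closed polygon drawn with `<path>`. Its stroke #008000 means engrave at S192, F2994. After flipping Y the toolpath is (130.745,87.236) → (64.143,123.263) → (58.477,78.180) → (16.592,92.332) → (130.745,87.236), returning to the start.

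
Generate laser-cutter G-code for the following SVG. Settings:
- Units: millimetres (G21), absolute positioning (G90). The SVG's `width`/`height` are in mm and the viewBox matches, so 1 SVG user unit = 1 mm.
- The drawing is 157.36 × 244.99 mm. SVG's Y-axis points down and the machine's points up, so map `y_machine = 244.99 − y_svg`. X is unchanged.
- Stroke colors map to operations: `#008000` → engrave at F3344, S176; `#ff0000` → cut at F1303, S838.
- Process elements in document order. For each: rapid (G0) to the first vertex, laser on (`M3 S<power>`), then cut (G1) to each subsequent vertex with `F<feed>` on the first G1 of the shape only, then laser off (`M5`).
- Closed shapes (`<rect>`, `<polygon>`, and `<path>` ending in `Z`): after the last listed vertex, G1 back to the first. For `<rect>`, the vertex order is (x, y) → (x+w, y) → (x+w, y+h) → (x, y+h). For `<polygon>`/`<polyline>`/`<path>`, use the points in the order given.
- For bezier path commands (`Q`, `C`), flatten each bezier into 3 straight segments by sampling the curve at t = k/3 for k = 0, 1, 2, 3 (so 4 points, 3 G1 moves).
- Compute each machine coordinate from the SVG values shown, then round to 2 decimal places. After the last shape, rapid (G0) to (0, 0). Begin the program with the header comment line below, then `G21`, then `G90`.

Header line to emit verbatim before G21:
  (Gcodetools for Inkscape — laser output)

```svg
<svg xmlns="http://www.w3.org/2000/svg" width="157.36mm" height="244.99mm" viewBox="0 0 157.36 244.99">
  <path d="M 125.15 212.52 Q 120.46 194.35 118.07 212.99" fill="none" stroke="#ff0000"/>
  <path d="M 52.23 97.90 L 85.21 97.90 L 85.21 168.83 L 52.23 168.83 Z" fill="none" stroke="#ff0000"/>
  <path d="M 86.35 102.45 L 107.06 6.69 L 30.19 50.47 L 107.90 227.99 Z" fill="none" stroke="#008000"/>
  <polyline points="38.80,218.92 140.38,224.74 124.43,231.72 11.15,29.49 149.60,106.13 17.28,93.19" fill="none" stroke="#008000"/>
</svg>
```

(Gcodetools for Inkscape — laser output)
G21
G90
G0 X125.15 Y32.47
M3 S838
G1 X122.28 Y40.49 F1303
G1 X119.92 Y40.34
G1 X118.07 Y32.00
M5
G0 X52.23 Y147.09
M3 S838
G1 X85.21 Y147.09 F1303
G1 X85.21 Y76.16
G1 X52.23 Y76.16
G1 X52.23 Y147.09
M5
G0 X86.35 Y142.54
M3 S176
G1 X107.06 Y238.30 F3344
G1 X30.19 Y194.52
G1 X107.90 Y17.00
G1 X86.35 Y142.54
M5
G0 X38.80 Y26.07
M3 S176
G1 X140.38 Y20.25 F3344
G1 X124.43 Y13.27
G1 X11.15 Y215.50
G1 X149.60 Y138.86
G1 X17.28 Y151.80
M5
G0 X0.00 Y0.00

1 u = 1 mm; y_m = 244.99 − y.

[1] `<path>` quadratic bezier, #ff0000→cut S838 F1303: (125.15,32.47) → (122.28,40.49) → (119.92,40.34) → (118.07,32.00)

[2] `<path>` rectangle, #ff0000→cut S838 F1303: (52.23,147.09) → (85.21,147.09) → (85.21,76.16) → (52.23,76.16) → (52.23,147.09) (closed)

[3] `<path>` closed polygon, #008000→engrave S176 F3344: (86.35,142.54) → (107.06,238.30) → (30.19,194.52) → (107.90,17.00) → (86.35,142.54) (closed)

[4] `<polyline>` open polyline, #008000→engrave S176 F3344: (38.80,26.07) → (140.38,20.25) → (124.43,13.27) → (11.15,215.50) → (149.60,138.86) → (17.28,151.80)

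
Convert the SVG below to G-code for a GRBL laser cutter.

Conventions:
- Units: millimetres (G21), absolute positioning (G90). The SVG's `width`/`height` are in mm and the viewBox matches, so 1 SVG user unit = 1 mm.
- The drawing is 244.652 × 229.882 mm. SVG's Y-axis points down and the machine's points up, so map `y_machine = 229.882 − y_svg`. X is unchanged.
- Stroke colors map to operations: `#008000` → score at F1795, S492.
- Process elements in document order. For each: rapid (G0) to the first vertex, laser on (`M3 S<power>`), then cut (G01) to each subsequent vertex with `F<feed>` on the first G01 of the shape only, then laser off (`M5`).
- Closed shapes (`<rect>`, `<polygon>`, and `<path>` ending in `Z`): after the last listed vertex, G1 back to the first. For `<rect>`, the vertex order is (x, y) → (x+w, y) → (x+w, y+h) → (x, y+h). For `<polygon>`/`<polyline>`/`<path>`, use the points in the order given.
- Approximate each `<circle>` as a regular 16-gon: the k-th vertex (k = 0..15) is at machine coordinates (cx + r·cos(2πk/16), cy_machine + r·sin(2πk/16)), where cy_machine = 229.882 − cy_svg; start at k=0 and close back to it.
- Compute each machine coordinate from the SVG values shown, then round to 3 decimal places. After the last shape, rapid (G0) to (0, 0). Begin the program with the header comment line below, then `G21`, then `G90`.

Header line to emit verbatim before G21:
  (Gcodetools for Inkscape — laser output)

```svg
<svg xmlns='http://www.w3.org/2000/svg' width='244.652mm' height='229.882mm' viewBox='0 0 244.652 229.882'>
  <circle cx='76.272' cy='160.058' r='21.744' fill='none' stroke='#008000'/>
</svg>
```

Since the viewBox matches the mm dimensions, user units are millimetres directly. The only transform is the Y-flip y_m = 229.882 − y_svg.

Shape 1 is a circle drawn with `<circle>`. Its stroke #008000 means score at S492, F1795. After flipping Y the toolpath is (98.016,69.824) → (96.361,78.145) → (91.647,85.199) → (84.593,89.913) → (76.272,91.568) → (67.951,89.913) → (60.897,85.199) → (56.183,78.145) → (54.528,69.824) → (56.183,61.503) → (60.897,54.449) → (67.951,49.735) → (76.272,48.080) → (84.593,49.735) → (91.647,54.449) → (96.361,61.503) → (98.016,69.824), returning to the start.

(Gcodetools for Inkscape — laser output)
G21
G90
G0 X98.016 Y69.824
M3 S492
G01 X96.361 Y78.145 F1795
G01 X91.647 Y85.199
G01 X84.593 Y89.913
G01 X76.272 Y91.568
G01 X67.951 Y89.913
G01 X60.897 Y85.199
G01 X56.183 Y78.145
G01 X54.528 Y69.824
G01 X56.183 Y61.503
G01 X60.897 Y54.449
G01 X67.951 Y49.735
G01 X76.272 Y48.080
G01 X84.593 Y49.735
G01 X91.647 Y54.449
G01 X96.361 Y61.503
G01 X98.016 Y69.824
M5
G0 X0.000 Y0.000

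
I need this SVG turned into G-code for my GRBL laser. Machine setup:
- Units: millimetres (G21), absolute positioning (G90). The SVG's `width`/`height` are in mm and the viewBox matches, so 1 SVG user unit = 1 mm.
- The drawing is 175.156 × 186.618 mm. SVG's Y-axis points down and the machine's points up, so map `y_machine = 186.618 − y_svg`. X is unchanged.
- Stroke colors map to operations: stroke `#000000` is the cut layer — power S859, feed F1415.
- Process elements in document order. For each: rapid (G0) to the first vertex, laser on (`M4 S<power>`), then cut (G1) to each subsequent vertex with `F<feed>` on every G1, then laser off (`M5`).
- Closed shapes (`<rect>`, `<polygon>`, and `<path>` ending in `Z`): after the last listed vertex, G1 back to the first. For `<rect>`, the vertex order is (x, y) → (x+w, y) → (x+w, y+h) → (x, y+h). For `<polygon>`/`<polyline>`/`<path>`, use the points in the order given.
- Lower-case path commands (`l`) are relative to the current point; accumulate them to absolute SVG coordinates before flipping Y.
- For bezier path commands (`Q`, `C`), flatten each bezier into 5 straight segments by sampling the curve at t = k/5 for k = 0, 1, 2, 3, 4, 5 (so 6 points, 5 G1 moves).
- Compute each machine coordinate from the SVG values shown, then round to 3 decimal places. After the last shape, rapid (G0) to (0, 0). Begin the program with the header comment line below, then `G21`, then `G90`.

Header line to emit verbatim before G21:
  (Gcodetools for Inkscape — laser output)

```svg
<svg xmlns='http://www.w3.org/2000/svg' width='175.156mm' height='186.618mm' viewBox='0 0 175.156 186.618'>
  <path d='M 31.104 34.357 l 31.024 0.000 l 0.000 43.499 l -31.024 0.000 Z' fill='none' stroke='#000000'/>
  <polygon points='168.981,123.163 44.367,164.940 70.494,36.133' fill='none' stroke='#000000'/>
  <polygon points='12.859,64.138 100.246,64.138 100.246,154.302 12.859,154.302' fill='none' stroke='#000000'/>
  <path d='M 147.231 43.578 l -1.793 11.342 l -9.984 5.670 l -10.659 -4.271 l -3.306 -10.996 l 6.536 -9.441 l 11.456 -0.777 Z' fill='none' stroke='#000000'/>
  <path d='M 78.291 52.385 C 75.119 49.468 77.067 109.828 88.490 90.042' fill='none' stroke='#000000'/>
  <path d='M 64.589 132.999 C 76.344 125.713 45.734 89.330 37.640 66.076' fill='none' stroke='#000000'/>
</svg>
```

1 u = 1 mm; y_m = 186.618 − y.

[1] `<path>` rectangle, #000000→cut S859 F1415: (31.104,152.261) → (62.128,152.261) → (62.128,108.762) → (31.104,108.762) → (31.104,152.261) (closed)

[2] `<polygon>` regular polygon, #000000→cut S859 F1415: (168.981,63.455) → (44.367,21.678) → (70.494,150.485) → (168.981,63.455) (closed)

[3] `<polygon>` rectangle, #000000→cut S859 F1415: (12.859,122.480) → (100.246,122.480) → (100.246,32.316) → (12.859,32.316) → (12.859,122.480) (closed)

[4] `<path>` regular polygon, #000000→cut S859 F1415: (147.231,143.040) → (145.438,131.698) → (135.454,126.028) → (124.795,130.299) → (121.489,141.295) → (128.025,150.736) → (139.481,151.513) → (147.231,143.040) (closed)

[5] `<path>` cubic bezier, #000000→cut S859 F1415: (78.291,134.233) → (77.037,129.537) → (77.221,116.540) → (79.052,102.124) → (82.738,93.175) → (88.490,96.576)

[6] `<path>` cubic bezier, #000000→cut S859 F1415: (64.589,53.619) → (67.077,61.144) → (62.512,73.626) → (54.008,89.038) → (44.679,105.352) → (37.640,120.542)

(Gcodetools for Inkscape — laser output)
G21
G90
G0 X31.104 Y152.261
M4 S859
G1 X62.128 Y152.261 F1415
G1 X62.128 Y108.762 F1415
G1 X31.104 Y108.762 F1415
G1 X31.104 Y152.261 F1415
M5
G0 X168.981 Y63.455
M4 S859
G1 X44.367 Y21.678 F1415
G1 X70.494 Y150.485 F1415
G1 X168.981 Y63.455 F1415
M5
G0 X12.859 Y122.480
M4 S859
G1 X100.246 Y122.480 F1415
G1 X100.246 Y32.316 F1415
G1 X12.859 Y32.316 F1415
G1 X12.859 Y122.480 F1415
M5
G0 X147.231 Y143.040
M4 S859
G1 X145.438 Y131.698 F1415
G1 X135.454 Y126.028 F1415
G1 X124.795 Y130.299 F1415
G1 X121.489 Y141.295 F1415
G1 X128.025 Y150.736 F1415
G1 X139.481 Y151.513 F1415
G1 X147.231 Y143.040 F1415
M5
G0 X78.291 Y134.233
M4 S859
G1 X77.037 Y129.537 F1415
G1 X77.221 Y116.540 F1415
G1 X79.052 Y102.124 F1415
G1 X82.738 Y93.175 F1415
G1 X88.490 Y96.576 F1415
M5
G0 X64.589 Y53.619
M4 S859
G1 X67.077 Y61.144 F1415
G1 X62.512 Y73.626 F1415
G1 X54.008 Y89.038 F1415
G1 X44.679 Y105.352 F1415
G1 X37.640 Y120.542 F1415
M5
G0 X0.000 Y0.000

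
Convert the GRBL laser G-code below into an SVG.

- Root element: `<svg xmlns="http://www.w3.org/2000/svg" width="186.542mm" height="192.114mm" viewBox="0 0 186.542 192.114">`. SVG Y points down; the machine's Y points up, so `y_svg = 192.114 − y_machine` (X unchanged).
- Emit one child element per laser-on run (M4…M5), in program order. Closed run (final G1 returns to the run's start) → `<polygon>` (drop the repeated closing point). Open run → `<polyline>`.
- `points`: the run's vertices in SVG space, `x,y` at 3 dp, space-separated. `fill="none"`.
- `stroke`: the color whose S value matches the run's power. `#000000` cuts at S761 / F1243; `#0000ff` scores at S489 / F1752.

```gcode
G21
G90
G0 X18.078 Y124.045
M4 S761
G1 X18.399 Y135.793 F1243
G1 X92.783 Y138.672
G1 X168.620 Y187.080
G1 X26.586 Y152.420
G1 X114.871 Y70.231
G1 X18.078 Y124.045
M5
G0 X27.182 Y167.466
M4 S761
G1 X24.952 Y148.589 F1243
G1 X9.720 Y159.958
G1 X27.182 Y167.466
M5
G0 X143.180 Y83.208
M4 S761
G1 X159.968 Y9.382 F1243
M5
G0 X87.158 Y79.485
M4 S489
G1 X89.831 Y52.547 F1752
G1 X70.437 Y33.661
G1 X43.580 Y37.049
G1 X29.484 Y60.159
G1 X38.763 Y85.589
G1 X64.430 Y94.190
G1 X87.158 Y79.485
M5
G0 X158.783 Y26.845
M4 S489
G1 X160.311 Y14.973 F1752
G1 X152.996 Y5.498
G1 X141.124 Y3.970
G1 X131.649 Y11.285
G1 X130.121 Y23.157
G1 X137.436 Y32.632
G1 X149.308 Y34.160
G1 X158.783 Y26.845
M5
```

Machine Y-up, SVG Y-down with viewBox height 192.114, so y_svg = 192.114 − y_machine; X carries over.

Run 1: S761 ⇒ cut layer `#000000`. The run returns to its start, so emit a `<polygon>` with points (Y-flipped): 18.078,68.069 18.399,56.321 92.783,53.442 168.620,5.034 26.586,39.694 114.871,121.883.

Run 2: power S761 maps to stroke `#000000` (cut). The run returns to its start, so emit a `<polygon>` with points (Y-flipped): 27.182,24.648 24.952,43.525 9.720,32.156.

Run 3: the run's S761 means `#000000` (cut). The run is open, so emit a `<polyline>` with points (Y-flipped): 143.180,108.906 159.968,182.732.

Run 4: S489 ⇒ score layer `#0000ff`. The run returns to its start, so emit a `<polygon>` with points (Y-flipped): 87.158,112.629 89.831,139.567 70.437,158.453 43.580,155.065 29.484,131.955 38.763,106.525 64.430,97.924.

Run 5: the run's S489 means `#0000ff` (score). The run returns to its start, so emit a `<polygon>` with points (Y-flipped): 158.783,165.269 160.311,177.141 152.996,186.616 141.124,188.144 131.649,180.829 130.121,168.957 137.436,159.482 149.308,157.954.

<svg xmlns="http://www.w3.org/2000/svg" width="186.542mm" height="192.114mm" viewBox="0 0 186.542 192.114">
  <polygon points="18.078,68.069 18.399,56.321 92.783,53.442 168.620,5.034 26.586,39.694 114.871,121.883" fill="none" stroke="#000000"/>
  <polygon points="27.182,24.648 24.952,43.525 9.720,32.156" fill="none" stroke="#000000"/>
  <polyline points="143.180,108.906 159.968,182.732" fill="none" stroke="#000000"/>
  <polygon points="87.158,112.629 89.831,139.567 70.437,158.453 43.580,155.065 29.484,131.955 38.763,106.525 64.430,97.924" fill="none" stroke="#0000ff"/>
  <polygon points="158.783,165.269 160.311,177.141 152.996,186.616 141.124,188.144 131.649,180.829 130.121,168.957 137.436,159.482 149.308,157.954" fill="none" stroke="#0000ff"/>
</svg>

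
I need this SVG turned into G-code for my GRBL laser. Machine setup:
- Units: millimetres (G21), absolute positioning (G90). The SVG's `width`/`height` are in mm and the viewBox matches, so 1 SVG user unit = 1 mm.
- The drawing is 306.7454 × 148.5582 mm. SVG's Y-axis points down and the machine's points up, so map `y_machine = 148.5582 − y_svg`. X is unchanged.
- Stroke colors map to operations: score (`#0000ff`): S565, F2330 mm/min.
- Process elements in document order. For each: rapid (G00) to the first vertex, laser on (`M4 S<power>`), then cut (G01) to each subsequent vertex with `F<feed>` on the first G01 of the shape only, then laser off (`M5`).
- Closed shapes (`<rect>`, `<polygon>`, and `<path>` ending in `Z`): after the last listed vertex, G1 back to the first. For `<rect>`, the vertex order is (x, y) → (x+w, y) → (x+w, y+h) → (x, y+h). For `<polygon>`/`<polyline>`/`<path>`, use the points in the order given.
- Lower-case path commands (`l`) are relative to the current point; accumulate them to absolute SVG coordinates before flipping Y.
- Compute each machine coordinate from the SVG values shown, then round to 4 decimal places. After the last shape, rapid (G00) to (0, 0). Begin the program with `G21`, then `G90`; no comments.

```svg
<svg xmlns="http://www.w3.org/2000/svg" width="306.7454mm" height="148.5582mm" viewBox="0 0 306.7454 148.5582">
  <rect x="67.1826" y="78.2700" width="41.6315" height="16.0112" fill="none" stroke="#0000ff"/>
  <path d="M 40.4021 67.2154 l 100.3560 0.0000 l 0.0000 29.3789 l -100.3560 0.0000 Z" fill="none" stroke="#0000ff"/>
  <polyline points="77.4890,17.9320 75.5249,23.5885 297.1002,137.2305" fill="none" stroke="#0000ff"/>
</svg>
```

Since the viewBox matches the mm dimensions, user units are millimetres directly. The only transform is the Y-flip y_m = 148.5582 − y_svg.

Shape 1 is a rectangle drawn with `<rect>`. Its stroke #0000ff means score at S565, F2330. After flipping Y the toolpath is (67.1826,70.2882) → (108.8141,70.2882) → (108.8141,54.2770) → (67.1826,54.2770) → (67.1826,70.2882), returning to the start.

Shape 2 is a rectangle drawn with `<path>`. Its stroke #0000ff means score at S565, F2330. After flipping Y the toolpath is (40.4021,81.3428) → (140.7581,81.3428) → (140.7581,51.9639) → (40.4021,51.9639) → (40.4021,81.3428), returning to the start.

Shape 3 is a open polyline drawn with `<polyline>`. Its stroke #0000ff means score at S565, F2330. After flipping Y the toolpath is (77.4890,130.6262) → (75.5249,124.9697) → (297.1002,11.3277).

G21
G90
G00 X67.1826 Y70.2882
M4 S565
G01 X108.8141 Y70.2882 F2330
G01 X108.8141 Y54.2770
G01 X67.1826 Y54.2770
G01 X67.1826 Y70.2882
M5
G00 X40.4021 Y81.3428
M4 S565
G01 X140.7581 Y81.3428 F2330
G01 X140.7581 Y51.9639
G01 X40.4021 Y51.9639
G01 X40.4021 Y81.3428
M5
G00 X77.4890 Y130.6262
M4 S565
G01 X75.5249 Y124.9697 F2330
G01 X297.1002 Y11.3277
M5
G00 X0.0000 Y0.0000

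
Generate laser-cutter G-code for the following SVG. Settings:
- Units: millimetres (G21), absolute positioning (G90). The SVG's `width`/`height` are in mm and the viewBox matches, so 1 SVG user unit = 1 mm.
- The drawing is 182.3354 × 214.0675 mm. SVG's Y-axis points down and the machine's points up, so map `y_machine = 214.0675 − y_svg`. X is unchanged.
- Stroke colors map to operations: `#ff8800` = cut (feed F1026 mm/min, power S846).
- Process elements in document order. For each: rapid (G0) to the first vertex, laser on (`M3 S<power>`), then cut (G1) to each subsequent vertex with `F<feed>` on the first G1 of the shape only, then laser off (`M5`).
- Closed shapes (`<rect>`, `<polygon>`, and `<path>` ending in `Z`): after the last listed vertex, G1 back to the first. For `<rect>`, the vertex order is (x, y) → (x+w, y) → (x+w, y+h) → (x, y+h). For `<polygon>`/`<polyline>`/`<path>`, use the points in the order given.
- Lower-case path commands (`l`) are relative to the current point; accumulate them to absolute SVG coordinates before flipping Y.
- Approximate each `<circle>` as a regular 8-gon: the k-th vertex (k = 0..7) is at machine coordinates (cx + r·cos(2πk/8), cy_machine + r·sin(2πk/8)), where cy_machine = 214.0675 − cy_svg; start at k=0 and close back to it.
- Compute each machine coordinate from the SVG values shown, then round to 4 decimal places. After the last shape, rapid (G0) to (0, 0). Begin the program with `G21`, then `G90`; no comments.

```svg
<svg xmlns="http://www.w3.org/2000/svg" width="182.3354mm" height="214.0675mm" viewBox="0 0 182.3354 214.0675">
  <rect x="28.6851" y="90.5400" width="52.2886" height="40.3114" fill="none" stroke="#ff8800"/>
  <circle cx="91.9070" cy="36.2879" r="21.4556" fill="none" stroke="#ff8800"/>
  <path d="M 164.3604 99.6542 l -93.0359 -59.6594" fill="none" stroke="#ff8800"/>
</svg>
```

G21
G90
G0 X28.6851 Y123.5275
M3 S846
G1 X80.9737 Y123.5275 F1026
G1 X80.9737 Y83.2161
G1 X28.6851 Y83.2161
G1 X28.6851 Y123.5275
M5
G0 X113.3626 Y177.7796
M3 S846
G1 X107.0784 Y192.9510 F1026
G1 X91.9070 Y199.2352
G1 X76.7356 Y192.9510
G1 X70.4514 Y177.7796
G1 X76.7356 Y162.6082
G1 X91.9070 Y156.3240
G1 X107.0784 Y162.6082
G1 X113.3626 Y177.7796
M5
G0 X164.3604 Y114.4133
M3 S846
G1 X71.3245 Y174.0727 F1026
M5
G0 X0.0000 Y0.0000

viewBox `0 0 182.3354 214.0675` with mm width/height → 1 unit = 1 mm. Flip: y_m = 214.0675 − y_svg.

**Shape 1** — `<rect>` rectangle, stroke `#ff8800` → cut (S846, F1026). Machine vertices: (28.6851,123.5275) → (80.9737,123.5275) → (80.9737,83.2161) → (28.6851,83.2161) → (28.6851,123.5275). Closed: final G1 returns to the first vertex.

**Shape 2** — `<circle>` circle, stroke `#ff8800` → cut (S846, F1026). Machine vertices: (113.3626,177.7796) → (107.0784,192.9510) → (91.9070,199.2352) → (76.7356,192.9510) → (70.4514,177.7796) → (76.7356,162.6082) → (91.9070,156.3240) → (107.0784,162.6082) → (113.3626,177.7796). Closed: final G1 returns to the first vertex.

**Shape 3** — `<path>` line segment, stroke `#ff8800` → cut (S846, F1026). Machine vertices: (164.3604,114.4133) → (71.3245,174.0727). Open path.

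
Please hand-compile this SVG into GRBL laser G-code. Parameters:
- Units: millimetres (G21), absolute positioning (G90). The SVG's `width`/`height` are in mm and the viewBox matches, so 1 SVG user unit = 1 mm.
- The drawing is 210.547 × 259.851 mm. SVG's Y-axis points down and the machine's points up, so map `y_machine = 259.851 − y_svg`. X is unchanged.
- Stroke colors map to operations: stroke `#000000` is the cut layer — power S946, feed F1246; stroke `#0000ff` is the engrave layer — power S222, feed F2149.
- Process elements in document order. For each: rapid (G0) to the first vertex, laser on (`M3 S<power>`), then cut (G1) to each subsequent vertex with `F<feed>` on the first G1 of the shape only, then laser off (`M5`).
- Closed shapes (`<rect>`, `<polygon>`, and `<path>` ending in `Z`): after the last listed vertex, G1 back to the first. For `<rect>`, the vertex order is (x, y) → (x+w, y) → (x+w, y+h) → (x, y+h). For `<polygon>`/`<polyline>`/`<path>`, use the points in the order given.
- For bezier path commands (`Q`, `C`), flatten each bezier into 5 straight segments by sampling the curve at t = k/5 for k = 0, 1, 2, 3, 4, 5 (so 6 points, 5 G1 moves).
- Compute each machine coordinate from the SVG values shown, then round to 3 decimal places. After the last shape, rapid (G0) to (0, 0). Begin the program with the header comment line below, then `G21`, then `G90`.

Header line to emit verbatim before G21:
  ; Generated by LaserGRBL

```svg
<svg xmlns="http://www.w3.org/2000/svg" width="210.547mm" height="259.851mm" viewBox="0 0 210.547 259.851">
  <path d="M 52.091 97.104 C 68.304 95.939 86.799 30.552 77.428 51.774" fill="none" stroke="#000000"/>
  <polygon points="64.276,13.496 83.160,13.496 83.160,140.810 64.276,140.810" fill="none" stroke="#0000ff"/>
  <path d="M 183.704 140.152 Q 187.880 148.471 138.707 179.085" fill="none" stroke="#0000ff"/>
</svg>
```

; Generated by LaserGRBL
G21
G90
G0 X52.091 Y162.747
M3 S946
G1 X61.851 Y169.946 F1246
G1 X70.712 Y185.318
G1 X77.227 Y201.624
G1 X79.948 Y211.624
G1 X77.428 Y208.077
M5
G0 X64.276 Y246.355
M3 S222
G1 X83.160 Y246.355 F2149
G1 X83.160 Y119.041
G1 X64.276 Y119.041
G1 X64.276 Y246.355
M5
G0 X183.704 Y119.699
M3 S222
G1 X183.240 Y115.480 F2149
G1 X178.509 Y109.477
G1 X169.510 Y101.690
G1 X156.242 Y92.120
G1 X138.707 Y80.766
M5
G0 X0.000 Y0.000

viewBox `0 0 210.547 259.851` with mm width/height → 1 unit = 1 mm. Flip: y_m = 259.851 − y_svg.

**Shape 1** — `<path>` cubic bezier, stroke `#000000` → cut (S946, F1246). Control points (SVG): P0=(52.091,97.104), P1=(68.304,95.939), P2=(86.799,30.552), P3=(77.428,51.774); sampled at t=k/5. Machine vertices: (52.091,162.747) → (61.851,169.946) → (70.712,185.318) → (77.227,201.624) → (79.948,211.624) → (77.428,208.077). Open path.

**Shape 2** — `<polygon>` rectangle, stroke `#0000ff` → engrave (S222, F2149). Machine vertices: (64.276,246.355) → (83.160,246.355) → (83.160,119.041) → (64.276,119.041) → (64.276,246.355). Closed: final G1 returns to the first vertex.

**Shape 3** — `<path>` quadratic bezier, stroke `#0000ff` → engrave (S222, F2149). Control points (SVG): P0=(183.704,140.152), P1=(187.880,148.471), P2=(138.707,179.085); sampled at t=k/5. Machine vertices: (183.704,119.699) → (183.240,115.480) → (178.509,109.477) → (169.510,101.690) → (156.242,92.120) → (138.707,80.766). Open path.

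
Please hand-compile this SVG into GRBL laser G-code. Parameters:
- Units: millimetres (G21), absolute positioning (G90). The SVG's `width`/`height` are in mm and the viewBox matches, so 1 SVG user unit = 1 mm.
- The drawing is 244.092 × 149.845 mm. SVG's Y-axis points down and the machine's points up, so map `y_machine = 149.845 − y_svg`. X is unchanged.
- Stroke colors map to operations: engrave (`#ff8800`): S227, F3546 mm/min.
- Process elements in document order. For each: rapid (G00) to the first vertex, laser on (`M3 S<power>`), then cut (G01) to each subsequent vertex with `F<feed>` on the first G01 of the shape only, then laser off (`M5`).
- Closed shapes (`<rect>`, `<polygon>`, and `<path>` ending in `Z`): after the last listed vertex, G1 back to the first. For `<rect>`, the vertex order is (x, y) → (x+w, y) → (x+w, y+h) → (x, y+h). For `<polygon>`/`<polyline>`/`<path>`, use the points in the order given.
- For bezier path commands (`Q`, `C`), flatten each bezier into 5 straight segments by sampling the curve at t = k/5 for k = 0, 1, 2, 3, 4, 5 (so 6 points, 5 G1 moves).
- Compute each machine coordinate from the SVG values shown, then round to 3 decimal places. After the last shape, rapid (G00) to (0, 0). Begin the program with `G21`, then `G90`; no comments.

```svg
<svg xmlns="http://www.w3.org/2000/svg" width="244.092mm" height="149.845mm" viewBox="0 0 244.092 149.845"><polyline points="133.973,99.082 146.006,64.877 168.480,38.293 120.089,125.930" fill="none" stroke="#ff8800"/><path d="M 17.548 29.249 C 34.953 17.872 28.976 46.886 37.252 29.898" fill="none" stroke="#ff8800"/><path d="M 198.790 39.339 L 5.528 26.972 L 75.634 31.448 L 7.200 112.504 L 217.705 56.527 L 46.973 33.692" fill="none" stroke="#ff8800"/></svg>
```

G21
G90
G00 X133.973 Y50.763
M3 S227
G01 X146.006 Y84.968 F3546
G01 X168.480 Y111.552
G01 X120.089 Y23.915
M5
G00 X17.548 Y120.596
M3 S227
G01 X25.486 Y123.266 F3546
G01 X29.619 Y120.390
G01 X31.754 Y116.113
G01 X33.696 Y114.583
G01 X37.252 Y119.947
M5
G00 X198.790 Y110.506
M3 S227
G01 X5.528 Y122.873 F3546
G01 X75.634 Y118.397
G01 X7.200 Y37.341
G01 X217.705 Y93.318
G01 X46.973 Y116.153
M5
G00 X0.000 Y0.000

1 u = 1 mm; y_m = 149.845 − y.

[1] `<polyline>` open polyline, #ff8800→engrave S227 F3546: (133.973,50.763) → (146.006,84.968) → (168.480,111.552) → (120.089,23.915)

[2] `<path>` cubic bezier, #ff8800→engrave S227 F3546: (17.548,120.596) → (25.486,123.266) → (29.619,120.390) → (31.754,116.113) → (33.696,114.583) → (37.252,119.947)

[3] `<path>` open polyline, #ff8800→engrave S227 F3546: (198.790,110.506) → (5.528,122.873) → (75.634,118.397) → (7.200,37.341) → (217.705,93.318) → (46.973,116.153)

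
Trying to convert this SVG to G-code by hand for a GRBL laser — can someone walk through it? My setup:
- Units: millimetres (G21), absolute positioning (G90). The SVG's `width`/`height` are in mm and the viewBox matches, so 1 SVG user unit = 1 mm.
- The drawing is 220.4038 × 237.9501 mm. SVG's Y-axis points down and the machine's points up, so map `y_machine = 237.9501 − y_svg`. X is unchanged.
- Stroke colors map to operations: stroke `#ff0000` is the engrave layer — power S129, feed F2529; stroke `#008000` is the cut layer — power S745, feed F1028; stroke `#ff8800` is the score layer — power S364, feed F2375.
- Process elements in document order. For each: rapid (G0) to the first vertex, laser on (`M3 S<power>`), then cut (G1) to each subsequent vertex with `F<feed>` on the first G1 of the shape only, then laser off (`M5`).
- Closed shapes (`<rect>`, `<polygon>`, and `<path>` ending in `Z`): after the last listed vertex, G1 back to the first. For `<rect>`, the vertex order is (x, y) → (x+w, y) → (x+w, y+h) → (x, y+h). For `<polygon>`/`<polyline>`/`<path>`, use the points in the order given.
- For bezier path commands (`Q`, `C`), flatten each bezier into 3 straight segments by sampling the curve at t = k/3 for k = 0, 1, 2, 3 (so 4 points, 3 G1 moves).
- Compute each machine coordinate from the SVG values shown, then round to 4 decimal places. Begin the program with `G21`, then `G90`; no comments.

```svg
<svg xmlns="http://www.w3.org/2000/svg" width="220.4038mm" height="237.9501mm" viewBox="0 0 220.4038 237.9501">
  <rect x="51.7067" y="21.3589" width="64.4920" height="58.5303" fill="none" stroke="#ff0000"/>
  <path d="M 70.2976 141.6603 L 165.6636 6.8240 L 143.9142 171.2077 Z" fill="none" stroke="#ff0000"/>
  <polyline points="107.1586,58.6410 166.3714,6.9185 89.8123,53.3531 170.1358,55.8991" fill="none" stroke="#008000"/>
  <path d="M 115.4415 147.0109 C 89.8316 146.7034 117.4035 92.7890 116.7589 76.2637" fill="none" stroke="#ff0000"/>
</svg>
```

G21
G90
G0 X51.7067 Y216.5912
M3 S129
G1 X116.1987 Y216.5912 F2529
G1 X116.1987 Y158.0609
G1 X51.7067 Y158.0609
G1 X51.7067 Y216.5912
M5
G0 X70.2976 Y96.2898
M3 S129
G1 X165.6636 Y231.1261 F2529
G1 X143.9142 Y66.7424
G1 X70.2976 Y96.2898
M5
G0 X107.1586 Y179.3091
M3 S745
G1 X166.3714 Y231.0316 F1028
G1 X89.8123 Y184.5970
G1 X170.1358 Y182.0510
M5
G0 X115.4415 Y90.9392
M3 S129
G1 X104.5441 Y105.7454 F2529
G1 X111.0128 Y136.0683
G1 X116.7589 Y161.6864
M5

viewBox `0 0 220.4038 237.9501` with mm width/height → 1 unit = 1 mm. Flip: y_m = 237.9501 − y_svg.

**Shape 1** — `<rect>` rectangle, stroke `#ff0000` → engrave (S129, F2529). Machine vertices: (51.7067,216.5912) → (116.1987,216.5912) → (116.1987,158.0609) → (51.7067,158.0609) → (51.7067,216.5912). Closed: final G1 returns to the first vertex.

**Shape 2** — `<path>` closed polygon, stroke `#ff0000` → engrave (S129, F2529). Machine vertices: (70.2976,96.2898) → (165.6636,231.1261) → (143.9142,66.7424) → (70.2976,96.2898). Closed: final G1 returns to the first vertex.

**Shape 3** — `<polyline>` open polyline, stroke `#008000` → cut (S745, F1028). Machine vertices: (107.1586,179.3091) → (166.3714,231.0316) → (89.8123,184.5970) → (170.1358,182.0510). Open path.

**Shape 4** — `<path>` cubic bezier, stroke `#ff0000` → engrave (S129, F2529). Control points (SVG): P0=(115.4415,147.0109), P1=(89.8316,146.7034), P2=(117.4035,92.7890), P3=(116.7589,76.2637); sampled at t=k/3. Machine vertices: (115.4415,90.9392) → (104.5441,105.7454) → (111.0128,136.0683) → (116.7589,161.6864). Open path.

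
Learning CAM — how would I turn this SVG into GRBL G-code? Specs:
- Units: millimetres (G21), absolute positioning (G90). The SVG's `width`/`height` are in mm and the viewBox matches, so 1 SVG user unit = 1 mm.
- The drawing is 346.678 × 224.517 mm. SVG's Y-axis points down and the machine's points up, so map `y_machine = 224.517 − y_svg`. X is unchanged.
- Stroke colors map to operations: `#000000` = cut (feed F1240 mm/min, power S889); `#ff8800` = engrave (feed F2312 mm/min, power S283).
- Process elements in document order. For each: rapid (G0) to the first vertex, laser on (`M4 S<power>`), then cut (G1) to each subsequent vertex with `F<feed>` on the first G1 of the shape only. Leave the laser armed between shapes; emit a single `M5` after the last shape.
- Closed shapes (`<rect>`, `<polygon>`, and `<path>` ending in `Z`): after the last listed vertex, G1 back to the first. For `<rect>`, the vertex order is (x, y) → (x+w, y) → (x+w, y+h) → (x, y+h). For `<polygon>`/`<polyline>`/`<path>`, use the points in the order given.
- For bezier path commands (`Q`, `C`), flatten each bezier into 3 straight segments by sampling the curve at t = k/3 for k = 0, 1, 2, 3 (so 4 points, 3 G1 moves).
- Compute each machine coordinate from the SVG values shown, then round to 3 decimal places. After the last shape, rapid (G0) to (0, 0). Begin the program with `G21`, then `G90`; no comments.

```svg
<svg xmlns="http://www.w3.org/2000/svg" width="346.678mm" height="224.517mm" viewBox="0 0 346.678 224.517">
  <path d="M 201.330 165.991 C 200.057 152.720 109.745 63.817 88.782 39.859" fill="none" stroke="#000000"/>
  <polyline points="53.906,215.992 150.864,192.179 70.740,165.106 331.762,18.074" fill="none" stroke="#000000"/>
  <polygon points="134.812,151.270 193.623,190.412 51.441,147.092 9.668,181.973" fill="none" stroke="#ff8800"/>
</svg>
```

G21
G90
G0 X201.330 Y58.526
M4 S889
G1 X176.244 Y91.801 F1240
G1 X126.995 Y144.258
G1 X88.782 Y184.658
G0 X53.906 Y8.525
M4 S889
G1 X150.864 Y32.338 F1240
G1 X70.740 Y59.411
G1 X331.762 Y206.443
G0 X134.812 Y73.247
M4 S283
G1 X193.623 Y34.105 F2312
G1 X51.441 Y77.425
G1 X9.668 Y42.544
G1 X134.812 Y73.247
M5
G0 X0.000 Y0.000

viewBox `0 0 346.678 224.517` with mm width/height → 1 unit = 1 mm. Flip: y_m = 224.517 − y_svg.

**Shape 1** — `<path>` cubic bezier, stroke `#000000` → cut (S889, F1240). Control points (SVG): P0=(201.330,165.991), P1=(200.057,152.720), P2=(109.745,63.817), P3=(88.782,39.859); sampled at t=k/3. Machine vertices: (201.330,58.526) → (176.244,91.801) → (126.995,144.258) → (88.782,184.658). Open path.

**Shape 2** — `<polyline>` open polyline, stroke `#000000` → cut (S889, F1240). Machine vertices: (53.906,8.525) → (150.864,32.338) → (70.740,59.411) → (331.762,206.443). Open path.

**Shape 3** — `<polygon>` closed polygon, stroke `#ff8800` → engrave (S283, F2312). Machine vertices: (134.812,73.247) → (193.623,34.105) → (51.441,77.425) → (9.668,42.544) → (134.812,73.247). Closed: final G1 returns to the first vertex.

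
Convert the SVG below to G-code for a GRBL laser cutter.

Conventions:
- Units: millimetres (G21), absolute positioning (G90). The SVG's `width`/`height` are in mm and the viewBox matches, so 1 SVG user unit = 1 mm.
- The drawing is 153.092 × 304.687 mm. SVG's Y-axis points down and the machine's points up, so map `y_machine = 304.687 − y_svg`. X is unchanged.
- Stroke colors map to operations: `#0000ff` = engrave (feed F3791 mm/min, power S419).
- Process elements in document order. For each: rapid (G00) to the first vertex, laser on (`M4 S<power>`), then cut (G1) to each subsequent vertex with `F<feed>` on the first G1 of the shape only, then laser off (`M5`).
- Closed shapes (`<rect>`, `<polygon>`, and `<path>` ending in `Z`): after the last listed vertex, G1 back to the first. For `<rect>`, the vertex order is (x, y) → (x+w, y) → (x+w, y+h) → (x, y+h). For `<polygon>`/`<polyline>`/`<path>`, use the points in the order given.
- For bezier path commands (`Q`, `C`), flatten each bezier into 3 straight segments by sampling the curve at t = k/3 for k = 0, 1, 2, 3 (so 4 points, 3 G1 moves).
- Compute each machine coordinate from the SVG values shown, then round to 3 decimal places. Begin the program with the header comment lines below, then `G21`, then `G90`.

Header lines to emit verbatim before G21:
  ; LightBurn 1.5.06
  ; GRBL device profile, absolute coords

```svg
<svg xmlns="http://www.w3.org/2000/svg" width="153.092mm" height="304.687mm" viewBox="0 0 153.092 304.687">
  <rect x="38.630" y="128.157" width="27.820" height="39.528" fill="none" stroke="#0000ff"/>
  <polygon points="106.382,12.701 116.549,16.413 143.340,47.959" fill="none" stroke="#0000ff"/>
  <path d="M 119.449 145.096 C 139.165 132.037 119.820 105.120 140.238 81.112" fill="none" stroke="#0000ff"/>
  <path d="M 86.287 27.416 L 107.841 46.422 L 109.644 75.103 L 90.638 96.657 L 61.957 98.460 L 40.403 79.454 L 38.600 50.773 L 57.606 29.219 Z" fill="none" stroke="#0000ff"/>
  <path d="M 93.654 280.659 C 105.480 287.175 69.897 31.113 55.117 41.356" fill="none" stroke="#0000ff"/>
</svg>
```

; LightBurn 1.5.06
; GRBL device profile, absolute coords
G21
G90
G00 X38.630 Y176.530
M4 S419
G1 X66.450 Y176.530 F3791
G1 X66.450 Y137.002
G1 X38.630 Y137.002
G1 X38.630 Y176.530
M5
G00 X106.382 Y291.986
M4 S419
G1 X116.549 Y288.274 F3791
G1 X143.340 Y256.728
G1 X106.382 Y291.986
M5
G00 X119.449 Y159.591
M4 S419
G1 X129.064 Y176.648 F3791
G1 X130.155 Y199.218
G1 X140.238 Y223.575
M5
G00 X86.287 Y277.271
M4 S419
G1 X107.841 Y258.265 F3791
G1 X109.644 Y229.584
G1 X90.638 Y208.030
G1 X61.957 Y206.227
G1 X40.403 Y225.233
G1 X38.600 Y253.914
G1 X57.606 Y275.468
G1 X86.287 Y277.271
M5
G00 X93.654 Y24.028
M4 S419
G1 X92.203 Y85.450 F3791
G1 X74.305 Y204.394
G1 X55.117 Y263.331
M5

Since the viewBox matches the mm dimensions, user units are millimetres directly. The only transform is the Y-flip y_m = 304.687 − y_svg.

Shape 1 is a rectangle drawn with `<rect>`. Its stroke #0000ff means engrave at S419, F3791. After flipping Y the toolpath is (38.630,176.530) → (66.450,176.530) → (66.450,137.002) → (38.630,137.002) → (38.630,176.530), returning to the start.

Shape 2 is a closed polygon drawn with `<polygon>`. Its stroke #0000ff means engrave at S419, F3791. After flipping Y the toolpath is (106.382,291.986) → (116.549,288.274) → (143.340,256.728) → (106.382,291.986), returning to the start.

Shape 3 is a cubic bezier drawn with `<path>`. Its stroke #0000ff means engrave at S419, F3791. After flipping Y the toolpath is (119.449,159.591) → (129.064,176.648) → (130.155,199.218) → (140.238,223.575).

Shape 4 is a regular polygon drawn with `<path>`. Its stroke #0000ff means engrave at S419, F3791. After flipping Y the toolpath is (86.287,277.271) → (107.841,258.265) → (109.644,229.584) → (90.638,208.030) → (61.957,206.227) → (40.403,225.233) → (38.600,253.914) → (57.606,275.468) → (86.287,277.271), returning to the start.

Shape 5 is a cubic bezier drawn with `<path>`. Its stroke #0000ff means engrave at S419, F3791. After flipping Y the toolpath is (93.654,24.028) → (92.203,85.450) → (74.305,204.394) → (55.117,263.331).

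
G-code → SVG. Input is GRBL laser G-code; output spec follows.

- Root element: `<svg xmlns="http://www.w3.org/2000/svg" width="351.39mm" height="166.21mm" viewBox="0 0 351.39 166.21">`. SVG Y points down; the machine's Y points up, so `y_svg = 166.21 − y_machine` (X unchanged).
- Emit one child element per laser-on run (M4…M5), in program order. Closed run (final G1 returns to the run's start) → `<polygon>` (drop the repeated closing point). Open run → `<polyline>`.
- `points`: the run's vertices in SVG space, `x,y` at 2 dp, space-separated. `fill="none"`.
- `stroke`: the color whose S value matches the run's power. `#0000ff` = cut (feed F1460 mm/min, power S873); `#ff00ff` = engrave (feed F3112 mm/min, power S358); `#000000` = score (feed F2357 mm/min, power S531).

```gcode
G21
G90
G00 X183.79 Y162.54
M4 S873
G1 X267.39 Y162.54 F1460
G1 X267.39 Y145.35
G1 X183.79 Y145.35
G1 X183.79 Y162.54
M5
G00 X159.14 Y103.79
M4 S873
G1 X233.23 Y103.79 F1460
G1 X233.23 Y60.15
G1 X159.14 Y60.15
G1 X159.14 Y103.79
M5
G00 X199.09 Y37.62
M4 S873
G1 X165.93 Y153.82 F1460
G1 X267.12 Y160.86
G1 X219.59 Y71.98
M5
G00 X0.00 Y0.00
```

<svg xmlns="http://www.w3.org/2000/svg" width="351.39mm" height="166.21mm" viewBox="0 0 351.39 166.21">
  <polygon points="183.79,3.67 267.39,3.67 267.39,20.86 183.79,20.86" fill="none" stroke="#0000ff"/>
  <polygon points="159.14,62.42 233.23,62.42 233.23,106.06 159.14,106.06" fill="none" stroke="#0000ff"/>
  <polyline points="199.09,128.59 165.93,12.39 267.12,5.35 219.59,94.23" fill="none" stroke="#0000ff"/>
</svg>

Each laser-on run becomes one SVG element. Flip Y back into SVG space with y_svg = 166.21 − y_machine. Every run uses S873, so all elements get stroke `#0000ff` (cut).

Run 1: The run returns to its start, so emit a `<polygon>` with points (Y-flipped): 183.79,3.67 267.39,3.67 267.39,20.86 183.79,20.86.

Run 2: The run returns to its start, so emit a `<polygon>` with points (Y-flipped): 159.14,62.42 233.23,62.42 233.23,106.06 159.14,106.06.

Run 3: The run is open, so emit a `<polyline>` with points (Y-flipped): 199.09,128.59 165.93,12.39 267.12,5.35 219.59,94.23.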